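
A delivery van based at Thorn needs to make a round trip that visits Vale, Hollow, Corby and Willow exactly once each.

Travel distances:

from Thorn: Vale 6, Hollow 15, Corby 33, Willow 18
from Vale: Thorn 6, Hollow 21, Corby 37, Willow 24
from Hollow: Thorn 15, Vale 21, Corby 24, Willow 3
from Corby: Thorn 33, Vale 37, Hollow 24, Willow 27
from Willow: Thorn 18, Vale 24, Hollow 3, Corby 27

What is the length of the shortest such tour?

Shortest round trip = 88.

With 4 stops there are 4!/2 = 12 distinct round trips (a route and its reverse cost the same).
Thorn-Vale-Hollow-Corby-Willow-Thorn: 6+21+24+27+18 = 96
Thorn-Vale-Hollow-Willow-Corby-Thorn: 6+21+3+27+33 = 90
Thorn-Vale-Corby-Hollow-Willow-Thorn: 6+37+24+3+18 = 88
Thorn-Vale-Corby-Willow-Hollow-Thorn: 6+37+27+3+15 = 88
Thorn-Vale-Willow-Hollow-Corby-Thorn: 6+24+3+24+33 = 90
Thorn-Vale-Willow-Corby-Hollow-Thorn: 6+24+27+24+15 = 96
Thorn-Hollow-Vale-Corby-Willow-Thorn: 15+21+37+27+18 = 118
Thorn-Hollow-Vale-Willow-Corby-Thorn: 15+21+24+27+33 = 120
Thorn-Hollow-Corby-Vale-Willow-Thorn: 15+24+37+24+18 = 118
Thorn-Hollow-Willow-Vale-Corby-Thorn: 15+3+24+37+33 = 112
Thorn-Corby-Vale-Hollow-Willow-Thorn: 33+37+21+3+18 = 112
Thorn-Corby-Hollow-Vale-Willow-Thorn: 33+24+21+24+18 = 120
The minimum is 88.
One optimal route: Thorn → Vale → Corby → Hollow → Willow → Thorn (or its reverse).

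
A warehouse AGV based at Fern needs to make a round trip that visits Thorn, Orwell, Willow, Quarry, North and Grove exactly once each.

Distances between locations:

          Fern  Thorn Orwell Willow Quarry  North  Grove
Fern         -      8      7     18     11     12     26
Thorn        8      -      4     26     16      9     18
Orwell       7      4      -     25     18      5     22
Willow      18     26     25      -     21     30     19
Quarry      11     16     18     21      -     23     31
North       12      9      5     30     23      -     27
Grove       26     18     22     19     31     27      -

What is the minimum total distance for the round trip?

90 — the shortest possible round trip.

There are 360 distinct closed tours to check (reversals are equivalent).
Fern-Thorn-Orwell-Willow-Quarry-North-Grove-Fern: 8+4+25+21+23+27+26 = 134
Fern-Thorn-Orwell-Willow-Quarry-Grove-North-Fern: 8+4+25+21+31+27+12 = 128
Fern-Thorn-Orwell-Willow-North-Quarry-Grove-Fern: 8+4+25+30+23+31+26 = 147
Fern-Thorn-Orwell-Willow-North-Grove-Quarry-Fern: 8+4+25+30+27+31+11 = 136
Fern-Thorn-Orwell-Willow-Grove-Quarry-North-Fern: 8+4+25+19+31+23+12 = 122
Fern-Thorn-Orwell-Willow-Grove-North-Quarry-Fern: 8+4+25+19+27+23+11 = 117
Fern-Thorn-Orwell-Quarry-Willow-North-Grove-Fern: 8+4+18+21+30+27+26 = 134
Fern-Thorn-Orwell-Quarry-Willow-Grove-North-Fern: 8+4+18+21+19+27+12 = 109
… (352 more)
Fern-Orwell-North-Thorn-Grove-Willow-Quarry-Fern: 7+5+9+18+19+21+11 = 90  ← best
The minimum is 90.
One optimal route: Fern → Orwell → North → Thorn → Grove → Willow → Quarry → Fern (or its reverse).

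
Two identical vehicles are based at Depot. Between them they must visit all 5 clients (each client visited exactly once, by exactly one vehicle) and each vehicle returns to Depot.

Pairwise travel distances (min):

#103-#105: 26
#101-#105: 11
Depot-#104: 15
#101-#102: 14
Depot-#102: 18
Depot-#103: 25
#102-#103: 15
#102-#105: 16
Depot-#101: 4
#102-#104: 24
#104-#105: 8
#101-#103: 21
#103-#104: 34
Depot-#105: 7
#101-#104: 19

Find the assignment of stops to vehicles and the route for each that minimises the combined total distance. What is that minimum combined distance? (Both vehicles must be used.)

Try each way of splitting the stops between the two vehicles (each non-empty) and, for each split, find the best tour for each vehicle:
  {#101} + {#102, #103, #104, #105}: 8 + 79 = 87
  {#102} + {#101, #103, #104, #105}: 36 + 74 = 110
  {#101, #102} + {#103, #104, #105}: 36 + 74 = 110
  {#103} + {#101, #102, #104, #105}: 50 + 57 = 107
  {#101, #103} + {#102, #104, #105}: 50 + 57 = 107
  {#102, #103} + {#101, #104, #105}: 58 + 38 = 96
  … (15 splits in total)
Best: vehicle 1 Depot → #101 → Depot = 8; vehicle 2 Depot → #103 → #102 → #104 → #105 → Depot = 79; combined 87.

87 min — the smallest possible combined total.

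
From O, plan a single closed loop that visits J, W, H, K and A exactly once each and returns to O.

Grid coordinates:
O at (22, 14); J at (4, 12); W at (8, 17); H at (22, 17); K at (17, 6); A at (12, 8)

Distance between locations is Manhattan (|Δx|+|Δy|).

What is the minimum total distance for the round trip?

58 — the shortest possible round trip.

O - J - W - H - K - A - O: 20+9+14+16+7+16 = 82
O - J - W - H - A - K - O: 20+9+14+19+7+13 = 82
O - J - W - K - H - A - O: 20+9+20+16+19+16 = 100
O - J - W - K - A - H - O: 20+9+20+7+19+3 = 78
O - J - W - A - H - K - O: 20+9+13+19+16+13 = 90
O - J - W - A - K - H - O: 20+9+13+7+16+3 = 68
O - J - H - W - K - A - O: 20+23+14+20+7+16 = 100
O - J - H - W - A - K - O: 20+23+14+13+7+13 = 90
O - J - H - K - W - A - O: 20+23+16+20+13+16 = 108
O - J - H - K - A - W - O: 20+23+16+7+13+17 = 96
O - J - H - A - W - K - O: 20+23+19+13+20+13 = 108
O - J - H - A - K - W - O: 20+23+19+7+20+17 = 106
O - J - K - W - H - A - O: 20+19+20+14+19+16 = 108
O - J - K - W - A - H - O: 20+19+20+13+19+3 = 94
… (46 more)
O - H - W - J - A - K - O: 3+14+9+12+7+13 = 58  ← best
The minimum is 58.
One optimal route: O → H → W → J → A → K → O (or its reverse).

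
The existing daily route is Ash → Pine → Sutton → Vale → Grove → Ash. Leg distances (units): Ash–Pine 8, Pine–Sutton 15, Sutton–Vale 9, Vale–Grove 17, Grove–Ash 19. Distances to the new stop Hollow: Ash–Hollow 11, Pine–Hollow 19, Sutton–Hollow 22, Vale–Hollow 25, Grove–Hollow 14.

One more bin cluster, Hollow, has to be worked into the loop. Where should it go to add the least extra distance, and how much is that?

Adding 6 by placing Hollow on the Grove–Ash leg.

Insertion cost between consecutive stops i–j is d(i,Hollow) + d(Hollow,j) − d(i,j):
  between Ash and Pine: 11 + 19 − 8 = 22
  between Pine and Sutton: 19 + 22 − 15 = 26
  between Sutton and Vale: 22 + 25 − 9 = 38
  between Vale and Grove: 25 + 14 − 17 = 22
  between Grove and Ash: 14 + 11 − 19 = 6
Cheapest insertion is between Grove and Ash, adding 6.
New total = 68 + 6 = 74.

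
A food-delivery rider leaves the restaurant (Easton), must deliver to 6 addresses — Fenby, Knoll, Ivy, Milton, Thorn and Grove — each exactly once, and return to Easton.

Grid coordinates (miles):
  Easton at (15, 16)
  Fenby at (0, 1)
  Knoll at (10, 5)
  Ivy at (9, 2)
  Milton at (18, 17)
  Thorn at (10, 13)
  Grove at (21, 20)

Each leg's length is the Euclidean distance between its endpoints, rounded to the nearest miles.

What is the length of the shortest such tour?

With 6 stops there are 6!/2 = 360 distinct round trips (a route and its reverse cost the same).
Easton → Fenby → Knoll → Ivy → Milton → Thorn → Grove → Easton: 21+11+3+17+9+13+7 = 81
Easton → Fenby → Knoll → Ivy → Milton → Grove → Thorn → Easton: 21+11+3+17+4+13+6 = 75
Easton → Fenby → Knoll → Ivy → Thorn → Milton → Grove → Easton: 21+11+3+11+9+4+7 = 66
Easton → Fenby → Knoll → Ivy → Thorn → Grove → Milton → Easton: 21+11+3+11+13+4+3 = 66
Easton → Fenby → Knoll → Ivy → Grove → Milton → Thorn → Easton: 21+11+3+22+4+9+6 = 76
Easton → Fenby → Knoll → Ivy → Grove → Thorn → Milton → Easton: 21+11+3+22+13+9+3 = 82
Easton → Fenby → Knoll → Milton → Ivy → Thorn → Grove → Easton: 21+11+14+17+11+13+7 = 94
Easton → Fenby → Knoll → Milton → Ivy → Grove → Thorn → Easton: 21+11+14+17+22+13+6 = 104
… (352 more)
Easton → Thorn → Fenby → Ivy → Knoll → Milton → Grove → Easton: 6+16+9+3+14+4+7 = 59  ← best
The minimum is 59.
One optimal route: Easton → Thorn → Fenby → Ivy → Knoll → Milton → Grove → Easton (or its reverse).

Shortest round trip = 59 miles.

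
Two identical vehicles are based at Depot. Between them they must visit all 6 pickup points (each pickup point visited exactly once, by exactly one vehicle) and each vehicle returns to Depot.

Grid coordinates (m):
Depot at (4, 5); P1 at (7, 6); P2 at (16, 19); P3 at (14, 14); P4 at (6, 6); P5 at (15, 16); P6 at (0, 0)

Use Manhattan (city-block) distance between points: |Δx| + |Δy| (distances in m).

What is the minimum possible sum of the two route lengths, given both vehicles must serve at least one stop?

Check every non-empty split of the stops between the two vehicles; for each half take its own optimal tour:
  {P1} + {P2, P3, P4, P5, P6}: 8 + 70 = 78
  {P2} + {P1, P3, P4, P5, P6}: 52 + 62 = 114
  {P1, P2} + {P3, P4, P5, P6}: 52 + 62 = 114
  {P3} + {P1, P2, P4, P5, P6}: 38 + 70 = 108
  {P1, P3} + {P2, P4, P5, P6}: 38 + 70 = 108
  {P2, P3} + {P1, P4, P5, P6}: 52 + 62 = 114
  … (31 splits in total)
  {P1, P2, P3, P4, P5} + {P6}: 52 + 18 = 70  ← best
Best: vehicle 1 Depot → P1 → P2 → P5 → P3 → P4 → Depot = 52; vehicle 2 Depot → P6 → Depot = 18; combined 70.

Minimum combined distance: 70 m.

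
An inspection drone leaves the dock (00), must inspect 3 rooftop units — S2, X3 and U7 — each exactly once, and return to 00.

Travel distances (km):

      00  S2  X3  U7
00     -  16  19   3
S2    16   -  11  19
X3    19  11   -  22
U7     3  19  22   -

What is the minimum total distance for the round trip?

Shortest round trip = 52 km.

00 → S2 → X3 → U7 → 00: 16+11+22+3 = 52
00 → S2 → U7 → X3 → 00: 16+19+22+19 = 76
00 → X3 → S2 → U7 → 00: 19+11+19+3 = 52
The minimum is 52.
One optimal route: 00 → S2 → X3 → U7 → 00 (or its reverse).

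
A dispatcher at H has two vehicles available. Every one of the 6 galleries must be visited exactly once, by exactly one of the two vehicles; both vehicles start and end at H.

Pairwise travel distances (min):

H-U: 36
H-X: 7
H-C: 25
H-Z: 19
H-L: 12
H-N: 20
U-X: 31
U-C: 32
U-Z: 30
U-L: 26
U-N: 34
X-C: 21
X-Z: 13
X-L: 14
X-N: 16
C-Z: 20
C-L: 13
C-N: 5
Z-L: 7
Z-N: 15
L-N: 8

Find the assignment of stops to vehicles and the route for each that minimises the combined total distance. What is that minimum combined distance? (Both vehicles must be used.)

Check every non-empty split of the stops between the two vehicles; for each half take its own optimal tour:
  {U} + {X, C, Z, L, N}: 72 + 65 = 137
  {X} + {U, C, Z, L, N}: 14 + 106 = 120
  {U, X} + {C, Z, L, N}: 74 + 64 = 138
  {C} + {U, X, Z, L, N}: 50 + 103 = 153
  {U, C} + {X, Z, L, N}: 93 + 55 = 148
  {X, C} + {U, Z, L, N}: 53 + 101 = 154
  … (31 splits in total)
Best: vehicle 1 H → X → H = 14; vehicle 2 H → Z → U → C → N → L → H = 106; combined 120.

120 min — the smallest possible combined total.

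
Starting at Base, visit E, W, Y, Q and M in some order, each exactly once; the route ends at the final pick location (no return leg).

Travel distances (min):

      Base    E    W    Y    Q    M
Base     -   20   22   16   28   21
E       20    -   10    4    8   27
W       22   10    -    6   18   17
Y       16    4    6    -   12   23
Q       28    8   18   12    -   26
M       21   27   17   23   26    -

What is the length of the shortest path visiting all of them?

There are 5! = 120 possible orderings.
Base → E → W → Y → Q → M: 20+10+6+12+26 = 74
Base → E → W → Y → M → Q: 20+10+6+23+26 = 85
Base → E → W → Q → Y → M: 20+10+18+12+23 = 83
Base → E → W → Q → M → Y: 20+10+18+26+23 = 97
Base → E → W → M → Y → Q: 20+10+17+23+12 = 82
Base → E → W → M → Q → Y: 20+10+17+26+12 = 85
Base → E → Y → W → Q → M: 20+4+6+18+26 = 74
Base → E → Y → W → M → Q: 20+4+6+17+26 = 73
Base → E → Y → Q → W → M: 20+4+12+18+17 = 71
Base → E → Y → Q → M → W: 20+4+12+26+17 = 79
Base → E → Y → M → W → Q: 20+4+23+17+18 = 82
Base → E → Y → M → Q → W: 20+4+23+26+18 = 91
Base → E → Q → W → Y → M: 20+8+18+6+23 = 75
Base → E → Q → W → M → Y: 20+8+18+17+23 = 86
… (106 more)
Base → M → W → Y → E → Q: 21+17+6+4+8 = 56  ← best
The minimum is 56.
One shortest path: Base → M → W → Y → E → Q.

Minimum one-way distance = 56 min.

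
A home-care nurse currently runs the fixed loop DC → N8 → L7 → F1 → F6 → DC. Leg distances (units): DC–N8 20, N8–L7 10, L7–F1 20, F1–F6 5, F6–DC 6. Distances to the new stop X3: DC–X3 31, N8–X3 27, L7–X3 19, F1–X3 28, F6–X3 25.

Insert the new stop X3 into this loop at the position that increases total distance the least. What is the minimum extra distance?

Insertion cost between consecutive stops i–j is d(i,X3) + d(X3,j) − d(i,j):
  between DC and N8: 31 + 27 − 20 = 38
  between N8 and L7: 27 + 19 − 10 = 36
  between L7 and F1: 19 + 28 − 20 = 27
  between F1 and F6: 28 + 25 − 5 = 48
  between F6 and DC: 25 + 31 − 6 = 50
Cheapest insertion is between L7 and F1, adding 27.
New total = 61 + 27 = 88.

+27 — insert X3 between L7 and F1.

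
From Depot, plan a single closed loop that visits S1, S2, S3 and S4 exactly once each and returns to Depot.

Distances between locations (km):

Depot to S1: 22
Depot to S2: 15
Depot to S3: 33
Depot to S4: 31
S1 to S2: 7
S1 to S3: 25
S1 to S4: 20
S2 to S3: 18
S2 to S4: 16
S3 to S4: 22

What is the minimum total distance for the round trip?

Shortest round trip = 97 km.

Depot → S1 → S2 → S3 → S4 → Depot: 22+7+18+22+31 = 100
Depot → S1 → S2 → S4 → S3 → Depot: 22+7+16+22+33 = 100
Depot → S1 → S3 → S2 → S4 → Depot: 22+25+18+16+31 = 112
Depot → S1 → S3 → S4 → S2 → Depot: 22+25+22+16+15 = 100
Depot → S1 → S4 → S2 → S3 → Depot: 22+20+16+18+33 = 109
Depot → S1 → S4 → S3 → S2 → Depot: 22+20+22+18+15 = 97
Depot → S2 → S1 → S3 → S4 → Depot: 15+7+25+22+31 = 100
Depot → S2 → S1 → S4 → S3 → Depot: 15+7+20+22+33 = 97
Depot → S2 → S3 → S1 → S4 → Depot: 15+18+25+20+31 = 109
Depot → S2 → S4 → S1 → S3 → Depot: 15+16+20+25+33 = 109
Depot → S3 → S1 → S2 → S4 → Depot: 33+25+7+16+31 = 112
Depot → S3 → S2 → S1 → S4 → Depot: 33+18+7+20+31 = 109
The minimum is 97.
One optimal route: Depot → S1 → S4 → S3 → S2 → Depot (or its reverse).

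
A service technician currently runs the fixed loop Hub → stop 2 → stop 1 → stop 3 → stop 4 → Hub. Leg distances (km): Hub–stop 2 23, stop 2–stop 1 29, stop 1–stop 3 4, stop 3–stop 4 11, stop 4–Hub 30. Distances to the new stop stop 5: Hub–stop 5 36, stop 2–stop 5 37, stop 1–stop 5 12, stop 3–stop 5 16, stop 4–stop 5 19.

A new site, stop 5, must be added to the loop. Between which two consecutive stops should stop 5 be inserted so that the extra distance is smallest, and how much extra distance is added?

Minimum extra distance: 20 km, inserting stop 5 between stop 2 and stop 1.

Insertion cost between consecutive stops i–j is d(i,stop 5) + d(stop 5,j) − d(i,j):
  between Hub and stop 2: 36 + 37 − 23 = 50
  between stop 2 and stop 1: 37 + 12 − 29 = 20
  between stop 1 and stop 3: 12 + 16 − 4 = 24
  between stop 3 and stop 4: 16 + 19 − 11 = 24
  between stop 4 and Hub: 19 + 36 − 30 = 25
Cheapest insertion is between stop 2 and stop 1, adding 20.
New total = 97 + 20 = 117.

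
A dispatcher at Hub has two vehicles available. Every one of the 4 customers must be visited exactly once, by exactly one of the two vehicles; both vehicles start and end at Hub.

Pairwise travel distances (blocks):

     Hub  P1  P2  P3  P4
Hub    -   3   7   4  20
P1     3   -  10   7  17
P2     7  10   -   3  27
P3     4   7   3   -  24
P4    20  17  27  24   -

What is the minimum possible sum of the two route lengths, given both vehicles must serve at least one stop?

Minimum combined distance: 54 blocks.

Try each way of splitting the stops between the two vehicles (each non-empty) and, for each split, find the best tour for each vehicle:
  {P1} + {P2, P3, P4}: 6 + 54 = 60
  {P2} + {P1, P3, P4}: 14 + 48 = 62
  {P1, P2} + {P3, P4}: 20 + 48 = 68
  {P3} + {P1, P2, P4}: 8 + 54 = 62
  {P1, P3} + {P2, P4}: 14 + 54 = 68
  {P2, P3} + {P1, P4}: 14 + 40 = 54
  … (7 splits in total)
Best: vehicle 1 Hub → P2 → P3 → Hub = 14; vehicle 2 Hub → P1 → P4 → Hub = 40; combined 54.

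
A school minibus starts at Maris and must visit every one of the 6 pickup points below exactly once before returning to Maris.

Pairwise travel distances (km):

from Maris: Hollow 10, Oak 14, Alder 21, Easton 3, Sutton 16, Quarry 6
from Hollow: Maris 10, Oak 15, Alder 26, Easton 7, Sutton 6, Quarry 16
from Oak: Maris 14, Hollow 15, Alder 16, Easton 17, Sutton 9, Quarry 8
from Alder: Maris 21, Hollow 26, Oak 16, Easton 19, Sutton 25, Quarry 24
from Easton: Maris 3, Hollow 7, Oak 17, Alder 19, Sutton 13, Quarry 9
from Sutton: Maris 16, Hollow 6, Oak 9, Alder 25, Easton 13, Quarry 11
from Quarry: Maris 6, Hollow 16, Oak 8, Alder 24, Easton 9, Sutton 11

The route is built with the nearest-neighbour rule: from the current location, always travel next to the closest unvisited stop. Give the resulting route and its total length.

At Maris the remaining stops are Easton 3, Quarry 6, Hollow 10, Oak 14, Sutton 16, Alder 21; go to Easton.
At Easton the remaining stops are Hollow 7, Quarry 9, Sutton 13, Oak 17, Alder 19; go to Hollow.
At Hollow the remaining stops are Sutton 6, Oak 15, Quarry 16, Alder 26; go to Sutton.
At Sutton the remaining stops are Oak 9, Quarry 11, Alder 25; go to Oak.
At Oak the remaining stops are Quarry 8, Alder 16; go to Quarry.
At Quarry the remaining stops are Alder 24; go to Alder.
Return Alder→Maris: 21.
Total = 3 + 7 + 6 + 9 + 8 + 24 + 21 = 78.

Total distance 78 km via the nearest-neighbour route Maris → Easton → Hollow → Sutton → Oak → Quarry → Alder → Maris.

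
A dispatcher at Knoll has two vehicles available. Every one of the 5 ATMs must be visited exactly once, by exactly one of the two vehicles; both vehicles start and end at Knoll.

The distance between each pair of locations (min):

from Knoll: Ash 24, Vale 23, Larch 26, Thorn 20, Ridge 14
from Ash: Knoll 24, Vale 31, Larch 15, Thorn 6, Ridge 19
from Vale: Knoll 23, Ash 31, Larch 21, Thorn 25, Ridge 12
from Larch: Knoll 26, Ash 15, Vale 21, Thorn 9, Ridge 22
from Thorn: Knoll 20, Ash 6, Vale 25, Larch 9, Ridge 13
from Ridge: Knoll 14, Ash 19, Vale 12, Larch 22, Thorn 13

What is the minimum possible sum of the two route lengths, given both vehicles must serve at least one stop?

111 min — the smallest possible combined total.

There are 2^4 − 1 = 15 ways to divide the 5 stops into two non-empty groups. For each, the best each vehicle can do is its own shortest tour through its group:
  {Ash} + {Vale, Larch, Thorn, Ridge}: 48 + 76 = 124
  {Vale} + {Ash, Larch, Thorn, Ridge}: 46 + 74 = 120
  {Ash, Vale} + {Larch, Thorn, Ridge}: 78 + 62 = 140
  {Larch} + {Ash, Vale, Thorn, Ridge}: 52 + 78 = 130
  {Ash, Larch} + {Vale, Thorn, Ridge}: 65 + 68 = 133
  {Vale, Larch} + {Ash, Thorn, Ridge}: 70 + 57 = 127
  … (15 splits in total)
  {Ash, Vale, Larch, Thorn} + {Ridge}: 83 + 28 = 111  ← best
Best: vehicle 1 Knoll → Ash → Thorn → Larch → Vale → Knoll = 83; vehicle 2 Knoll → Ridge → Knoll = 28; combined 111.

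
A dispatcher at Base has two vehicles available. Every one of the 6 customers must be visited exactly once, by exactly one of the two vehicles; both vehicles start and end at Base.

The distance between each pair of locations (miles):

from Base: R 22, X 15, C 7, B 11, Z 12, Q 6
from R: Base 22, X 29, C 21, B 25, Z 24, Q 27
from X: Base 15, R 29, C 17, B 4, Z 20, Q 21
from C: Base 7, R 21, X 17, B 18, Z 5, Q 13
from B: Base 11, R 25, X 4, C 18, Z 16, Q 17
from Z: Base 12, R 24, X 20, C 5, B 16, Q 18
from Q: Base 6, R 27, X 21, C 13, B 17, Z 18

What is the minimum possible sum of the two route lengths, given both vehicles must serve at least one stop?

Minimum combined distance: 92 miles.

Try each way of splitting the stops between the two vehicles (each non-empty) and, for each split, find the best tour for each vehicle:
  {R} + {X, C, B, Z, Q}: 44 + 59 = 103
  {X} + {R, C, B, Z, Q}: 30 + 84 = 114
  {R, X} + {C, B, Z, Q}: 66 + 51 = 117
  {C} + {R, X, B, Z, Q}: 14 + 92 = 106
  {R, C} + {X, B, Z, Q}: 50 + 59 = 109
  {X, C} + {R, B, Z, Q}: 39 + 84 = 123
  … (31 splits in total)
  {R, X, C, B, Z} + {Q}: 80 + 12 = 92  ← best
Best: vehicle 1 Base → X → B → R → Z → C → Base = 80; vehicle 2 Base → Q → Base = 12; combined 92.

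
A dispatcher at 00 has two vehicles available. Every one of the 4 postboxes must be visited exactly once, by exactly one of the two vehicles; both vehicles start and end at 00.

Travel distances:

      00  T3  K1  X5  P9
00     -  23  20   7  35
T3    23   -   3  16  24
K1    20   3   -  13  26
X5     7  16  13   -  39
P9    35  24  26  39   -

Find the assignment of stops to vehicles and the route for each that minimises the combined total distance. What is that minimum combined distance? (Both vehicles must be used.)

Check every non-empty split of the stops between the two vehicles; for each half take its own optimal tour:
  {T3} + {K1, X5, P9}: 46 + 81 = 127
  {K1} + {T3, X5, P9}: 40 + 82 = 122
  {T3, K1} + {X5, P9}: 46 + 81 = 127
  {X5} + {T3, K1, P9}: 14 + 82 = 96
  {T3, X5} + {K1, P9}: 46 + 81 = 127
  {K1, X5} + {T3, P9}: 40 + 82 = 122
  … (7 splits in total)
Best: vehicle 1 00 → X5 → 00 = 14; vehicle 2 00 → K1 → T3 → P9 → 00 = 82; combined 96.

Minimum combined distance: 96.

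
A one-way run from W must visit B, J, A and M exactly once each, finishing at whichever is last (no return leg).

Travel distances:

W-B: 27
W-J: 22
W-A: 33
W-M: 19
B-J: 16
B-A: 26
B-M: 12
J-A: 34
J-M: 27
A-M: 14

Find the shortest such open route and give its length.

64 — the minimum one-way total.

There are 4! = 24 possible orderings.
W - B - J - A - M: 27+16+34+14 = 91
W - B - J - M - A: 27+16+27+14 = 84
W - B - A - J - M: 27+26+34+27 = 114
W - B - A - M - J: 27+26+14+27 = 94
W - B - M - J - A: 27+12+27+34 = 100
W - B - M - A - J: 27+12+14+34 = 87
W - J - B - A - M: 22+16+26+14 = 78
W - J - B - M - A: 22+16+12+14 = 64
W - J - A - B - M: 22+34+26+12 = 94
W - J - A - M - B: 22+34+14+12 = 82
W - J - M - B - A: 22+27+12+26 = 87
W - J - M - A - B: 22+27+14+26 = 89
W - A - B - J - M: 33+26+16+27 = 102
W - A - B - M - J: 33+26+12+27 = 98
… (10 more)
The minimum is 64.
One shortest path: W → J → B → M → A.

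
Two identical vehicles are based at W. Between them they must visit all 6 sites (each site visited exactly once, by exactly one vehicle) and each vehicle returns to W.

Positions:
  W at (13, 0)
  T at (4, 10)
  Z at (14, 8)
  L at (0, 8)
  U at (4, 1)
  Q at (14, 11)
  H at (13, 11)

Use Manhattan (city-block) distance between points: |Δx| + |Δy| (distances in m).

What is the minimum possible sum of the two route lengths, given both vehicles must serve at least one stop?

68 m — the smallest possible combined total.

There are 2^5 − 1 = 31 ways to divide the 6 stops into two non-empty groups. For each, the best each vehicle can do is its own shortest tour through its group:
  {T} + {Z, L, U, Q, H}: 38 + 50 = 88
  {Z} + {T, L, U, Q, H}: 18 + 50 = 68
  {T, Z} + {L, U, Q, H}: 40 + 50 = 90
  {L} + {T, Z, U, Q, H}: 42 + 42 = 84
  {T, L} + {Z, U, Q, H}: 46 + 42 = 88
  {Z, L} + {T, U, Q, H}: 44 + 42 = 86
  … (31 splits in total)
Best: vehicle 1 W → Z → W = 18; vehicle 2 W → U → L → T → Q → H → W = 50; combined 68.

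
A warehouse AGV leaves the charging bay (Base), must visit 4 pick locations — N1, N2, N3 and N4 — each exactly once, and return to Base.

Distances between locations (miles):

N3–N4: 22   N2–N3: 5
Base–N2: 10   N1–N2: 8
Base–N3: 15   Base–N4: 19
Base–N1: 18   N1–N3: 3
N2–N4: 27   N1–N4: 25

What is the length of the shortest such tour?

62 miles — the shortest possible round trip.

With 4 stops there are 4!/2 = 12 distinct round trips (a route and its reverse cost the same).
Base-N1-N2-N3-N4-Base: 18+8+5+22+19 = 72
Base-N1-N2-N4-N3-Base: 18+8+27+22+15 = 90
Base-N1-N3-N2-N4-Base: 18+3+5+27+19 = 72
Base-N1-N3-N4-N2-Base: 18+3+22+27+10 = 80
Base-N1-N4-N2-N3-Base: 18+25+27+5+15 = 90
Base-N1-N4-N3-N2-Base: 18+25+22+5+10 = 80
Base-N2-N1-N3-N4-Base: 10+8+3+22+19 = 62
Base-N2-N1-N4-N3-Base: 10+8+25+22+15 = 80
Base-N2-N3-N1-N4-Base: 10+5+3+25+19 = 62
Base-N2-N4-N1-N3-Base: 10+27+25+3+15 = 80
Base-N3-N1-N2-N4-Base: 15+3+8+27+19 = 72
Base-N3-N2-N1-N4-Base: 15+5+8+25+19 = 72
The minimum is 62.
One optimal route: Base → N2 → N1 → N3 → N4 → Base (or its reverse).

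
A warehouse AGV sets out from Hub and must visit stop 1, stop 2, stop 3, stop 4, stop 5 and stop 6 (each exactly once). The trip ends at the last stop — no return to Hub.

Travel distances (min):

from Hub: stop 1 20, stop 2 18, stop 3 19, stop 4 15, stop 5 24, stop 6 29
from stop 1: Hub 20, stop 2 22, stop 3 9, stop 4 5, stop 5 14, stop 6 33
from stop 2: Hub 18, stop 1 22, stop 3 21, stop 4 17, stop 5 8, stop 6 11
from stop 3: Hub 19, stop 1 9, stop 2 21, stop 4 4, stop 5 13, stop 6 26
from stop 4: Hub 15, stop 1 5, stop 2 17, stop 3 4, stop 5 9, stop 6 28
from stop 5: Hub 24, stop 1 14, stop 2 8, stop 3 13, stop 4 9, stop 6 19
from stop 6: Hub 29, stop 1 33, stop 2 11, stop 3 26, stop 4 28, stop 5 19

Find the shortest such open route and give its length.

There are 6! = 720 possible orderings.
Hub→stop 1→stop 2→stop 3→stop 4→stop 5→stop 6: 20+22+21+4+9+19 = 95
Hub→stop 1→stop 2→stop 3→stop 4→stop 6→stop 5: 20+22+21+4+28+19 = 114
Hub→stop 1→stop 2→stop 3→stop 5→stop 4→stop 6: 20+22+21+13+9+28 = 113
Hub→stop 1→stop 2→stop 3→stop 5→stop 6→stop 4: 20+22+21+13+19+28 = 123
Hub→stop 1→stop 2→stop 3→stop 6→stop 4→stop 5: 20+22+21+26+28+9 = 126
Hub→stop 1→stop 2→stop 3→stop 6→stop 5→stop 4: 20+22+21+26+19+9 = 117
Hub→stop 1→stop 2→stop 4→stop 3→stop 5→stop 6: 20+22+17+4+13+19 = 95
Hub→stop 1→stop 2→stop 4→stop 3→stop 6→stop 5: 20+22+17+4+26+19 = 108
… (712 more)
Hub→stop 1→stop 3→stop 4→stop 5→stop 2→stop 6: 20+9+4+9+8+11 = 61  ← best
The minimum is 61.
One shortest path: Hub → stop 1 → stop 3 → stop 4 → stop 5 → stop 2 → stop 6.

Shortest open route: 61 min.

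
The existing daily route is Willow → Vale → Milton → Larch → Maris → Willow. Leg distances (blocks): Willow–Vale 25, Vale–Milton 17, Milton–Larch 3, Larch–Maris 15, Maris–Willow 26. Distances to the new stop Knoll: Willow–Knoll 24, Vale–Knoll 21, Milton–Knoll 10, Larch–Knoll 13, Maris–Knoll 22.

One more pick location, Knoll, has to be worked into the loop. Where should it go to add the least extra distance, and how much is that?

Minimum extra distance: 14 blocks, inserting Knoll between Vale and Milton.

Insertion cost between consecutive stops i–j is d(i,Knoll) + d(Knoll,j) − d(i,j):
  between Willow and Vale: 24 + 21 − 25 = 20
  between Vale and Milton: 21 + 10 − 17 = 14
  between Milton and Larch: 10 + 13 − 3 = 20
  between Larch and Maris: 13 + 22 − 15 = 20
  between Maris and Willow: 22 + 24 − 26 = 20
Cheapest insertion is between Vale and Milton, adding 14.
New total = 86 + 14 = 100.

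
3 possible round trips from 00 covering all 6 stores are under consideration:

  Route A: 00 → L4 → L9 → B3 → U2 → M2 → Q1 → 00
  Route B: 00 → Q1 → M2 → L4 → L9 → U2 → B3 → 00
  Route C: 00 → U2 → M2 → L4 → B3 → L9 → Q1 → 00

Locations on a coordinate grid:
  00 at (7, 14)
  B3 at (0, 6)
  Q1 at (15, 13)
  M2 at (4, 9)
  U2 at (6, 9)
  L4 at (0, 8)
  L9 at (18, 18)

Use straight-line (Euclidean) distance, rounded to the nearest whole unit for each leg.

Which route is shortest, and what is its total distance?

Route A: 9 + 21 + 22 + 7 + 2 + 12 + 8 = 81
Route B: 8 + 12 + 4 + 21 + 15 + 7 + 11 = 78
Route C: 5 + 2 + 4 + 2 + 22 + 6 + 8 = 49

49 — Route C is the shortest.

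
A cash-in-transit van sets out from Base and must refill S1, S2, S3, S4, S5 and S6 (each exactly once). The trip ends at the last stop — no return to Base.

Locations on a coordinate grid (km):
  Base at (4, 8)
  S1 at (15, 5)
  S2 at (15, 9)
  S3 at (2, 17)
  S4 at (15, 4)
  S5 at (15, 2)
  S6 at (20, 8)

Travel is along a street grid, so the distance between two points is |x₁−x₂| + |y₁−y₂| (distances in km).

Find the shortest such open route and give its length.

There are 6! = 720 possible orderings.
Base - S1 - S2 - S3 - S4 - S5 - S6: 14+4+21+26+2+11 = 78
Base - S1 - S2 - S3 - S4 - S6 - S5: 14+4+21+26+9+11 = 85
Base - S1 - S2 - S3 - S5 - S4 - S6: 14+4+21+28+2+9 = 78
Base - S1 - S2 - S3 - S5 - S6 - S4: 14+4+21+28+11+9 = 87
Base - S1 - S2 - S3 - S6 - S4 - S5: 14+4+21+27+9+2 = 77
Base - S1 - S2 - S3 - S6 - S5 - S4: 14+4+21+27+11+2 = 79
Base - S1 - S2 - S4 - S3 - S5 - S6: 14+4+5+26+28+11 = 88
Base - S1 - S2 - S4 - S3 - S6 - S5: 14+4+5+26+27+11 = 87
… (712 more)
Base - S3 - S2 - S6 - S1 - S4 - S5: 11+21+6+8+1+2 = 49  ← best
The minimum is 49.
One shortest path: Base → S3 → S2 → S6 → S1 → S4 → S5.

Minimum one-way distance = 49 km.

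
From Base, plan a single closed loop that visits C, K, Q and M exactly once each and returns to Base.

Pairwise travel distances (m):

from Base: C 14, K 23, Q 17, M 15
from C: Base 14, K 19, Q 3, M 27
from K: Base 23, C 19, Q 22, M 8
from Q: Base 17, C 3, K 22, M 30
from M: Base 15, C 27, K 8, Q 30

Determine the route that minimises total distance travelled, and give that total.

Shortest round trip = 62 m.

There are 12 distinct closed tours to check (reversals are equivalent).
Base-C-K-Q-M-Base: 14+19+22+30+15 = 100
Base-C-K-M-Q-Base: 14+19+8+30+17 = 88
Base-C-Q-K-M-Base: 14+3+22+8+15 = 62
Base-C-Q-M-K-Base: 14+3+30+8+23 = 78
Base-C-M-K-Q-Base: 14+27+8+22+17 = 88
Base-C-M-Q-K-Base: 14+27+30+22+23 = 116
Base-K-C-Q-M-Base: 23+19+3+30+15 = 90
Base-K-C-M-Q-Base: 23+19+27+30+17 = 116
Base-K-Q-C-M-Base: 23+22+3+27+15 = 90
Base-K-M-C-Q-Base: 23+8+27+3+17 = 78
Base-Q-C-K-M-Base: 17+3+19+8+15 = 62
Base-Q-K-C-M-Base: 17+22+19+27+15 = 100
The minimum is 62.
One optimal route: Base → C → Q → K → M → Base (or its reverse).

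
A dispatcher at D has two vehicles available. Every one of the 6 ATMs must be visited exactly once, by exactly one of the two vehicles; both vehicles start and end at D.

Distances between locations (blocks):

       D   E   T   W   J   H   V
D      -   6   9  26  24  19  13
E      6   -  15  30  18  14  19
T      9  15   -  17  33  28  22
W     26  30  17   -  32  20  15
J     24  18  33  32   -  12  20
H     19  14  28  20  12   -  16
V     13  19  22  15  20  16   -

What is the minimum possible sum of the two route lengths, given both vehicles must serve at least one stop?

Minimum combined distance: 102 blocks.

There are 2^5 − 1 = 31 ways to divide the 6 stops into two non-empty groups. For each, the best each vehicle can do is its own shortest tour through its group:
  {E} + {T, W, J, H, V}: 12 + 91 = 103
  {T} + {E, W, J, H, V}: 18 + 84 = 102
  {E, T} + {W, J, H, V}: 30 + 84 = 114
  {W} + {E, T, J, H, V}: 52 + 83 = 135
  {E, W} + {T, J, H, V}: 62 + 82 = 144
  {T, W} + {E, J, H, V}: 52 + 65 = 117
  … (31 splits in total)
Best: vehicle 1 D → T → D = 18; vehicle 2 D → E → J → H → W → V → D = 84; combined 102.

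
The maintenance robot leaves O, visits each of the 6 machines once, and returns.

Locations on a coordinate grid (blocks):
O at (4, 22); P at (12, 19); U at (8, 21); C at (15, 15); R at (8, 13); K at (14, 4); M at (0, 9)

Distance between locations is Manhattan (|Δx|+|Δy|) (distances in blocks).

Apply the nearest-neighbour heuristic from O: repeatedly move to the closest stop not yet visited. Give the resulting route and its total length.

O → [U:5 / P:11 / R:13 / M:17 / C:18 / K:28] → U (5)
U → [P:6 / R:8 / C:13 / M:20 / K:23] → P (6)
P → [C:7 / R:10 / K:17 / M:22] → C (7)
C → [R:9 / K:12 / M:21] → R (9)
R → [M:12 / K:15] → M (12)
M → [K:19] → K (19)
Return K→O: 28.
Total = 5 + 6 + 7 + 9 + 12 + 19 + 28 = 86.

Nearest-neighbour total = 86 blocks; route O → U → P → C → R → M → K → O.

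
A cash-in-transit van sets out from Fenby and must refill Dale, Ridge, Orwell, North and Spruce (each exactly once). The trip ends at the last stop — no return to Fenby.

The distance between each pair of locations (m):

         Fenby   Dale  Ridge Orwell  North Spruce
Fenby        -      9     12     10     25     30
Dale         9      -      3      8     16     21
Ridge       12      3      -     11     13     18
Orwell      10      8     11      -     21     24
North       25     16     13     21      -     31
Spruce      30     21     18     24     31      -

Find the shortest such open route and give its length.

There are 5! = 120 possible orderings.
Fenby - Dale - Ridge - Orwell - North - Spruce: 9+3+11+21+31 = 75
Fenby - Dale - Ridge - Orwell - Spruce - North: 9+3+11+24+31 = 78
Fenby - Dale - Ridge - North - Orwell - Spruce: 9+3+13+21+24 = 70
Fenby - Dale - Ridge - North - Spruce - Orwell: 9+3+13+31+24 = 80
Fenby - Dale - Ridge - Spruce - Orwell - North: 9+3+18+24+21 = 75
Fenby - Dale - Ridge - Spruce - North - Orwell: 9+3+18+31+21 = 82
Fenby - Dale - Orwell - Ridge - North - Spruce: 9+8+11+13+31 = 72
Fenby - Dale - Orwell - Ridge - Spruce - North: 9+8+11+18+31 = 77
Fenby - Dale - Orwell - North - Ridge - Spruce: 9+8+21+13+18 = 69
Fenby - Dale - Orwell - North - Spruce - Ridge: 9+8+21+31+18 = 87
Fenby - Dale - Orwell - Spruce - Ridge - North: 9+8+24+18+13 = 72
Fenby - Dale - Orwell - Spruce - North - Ridge: 9+8+24+31+13 = 85
Fenby - Dale - North - Ridge - Orwell - Spruce: 9+16+13+11+24 = 73
Fenby - Dale - North - Ridge - Spruce - Orwell: 9+16+13+18+24 = 80
… (106 more)
Fenby - Orwell - Dale - Ridge - North - Spruce: 10+8+3+13+31 = 65  ← best
The minimum is 65.
One shortest path: Fenby → Orwell → Dale → Ridge → North → Spruce.

Minimum one-way distance = 65 m.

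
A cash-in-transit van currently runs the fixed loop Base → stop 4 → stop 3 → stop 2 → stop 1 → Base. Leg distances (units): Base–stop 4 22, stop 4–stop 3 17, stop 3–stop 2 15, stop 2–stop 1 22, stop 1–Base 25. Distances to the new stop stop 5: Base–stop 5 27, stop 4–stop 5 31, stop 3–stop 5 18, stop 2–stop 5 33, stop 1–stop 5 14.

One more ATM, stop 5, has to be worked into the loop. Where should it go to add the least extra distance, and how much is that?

Insertion cost between consecutive stops i–j is d(i,stop 5) + d(stop 5,j) − d(i,j):
  between Base and stop 4: 27 + 31 − 22 = 36
  between stop 4 and stop 3: 31 + 18 − 17 = 32
  between stop 3 and stop 2: 18 + 33 − 15 = 36
  between stop 2 and stop 1: 33 + 14 − 22 = 25
  between stop 1 and Base: 14 + 27 − 25 = 16
Cheapest insertion is between stop 1 and Base, adding 16.
New total = 101 + 16 = 117.

Adding 16 by placing stop 5 on the stop 1–Base leg.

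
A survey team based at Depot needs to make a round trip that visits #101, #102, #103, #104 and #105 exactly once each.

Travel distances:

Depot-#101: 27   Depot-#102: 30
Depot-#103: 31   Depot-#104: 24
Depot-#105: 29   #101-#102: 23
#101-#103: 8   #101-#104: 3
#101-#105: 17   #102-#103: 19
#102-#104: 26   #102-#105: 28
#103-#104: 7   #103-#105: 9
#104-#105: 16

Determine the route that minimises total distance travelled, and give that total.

Minimum total distance: 101.

There are 60 distinct closed tours to check (reversals are equivalent).
Depot-#101-#102-#103-#104-#105-Depot: 27+23+19+7+16+29 = 121
Depot-#101-#102-#103-#105-#104-Depot: 27+23+19+9+16+24 = 118
Depot-#101-#102-#104-#103-#105-Depot: 27+23+26+7+9+29 = 121
Depot-#101-#102-#104-#105-#103-Depot: 27+23+26+16+9+31 = 132
Depot-#101-#102-#105-#103-#104-Depot: 27+23+28+9+7+24 = 118
Depot-#101-#102-#105-#104-#103-Depot: 27+23+28+16+7+31 = 132
Depot-#101-#103-#102-#104-#105-Depot: 27+8+19+26+16+29 = 125
Depot-#101-#103-#102-#105-#104-Depot: 27+8+19+28+16+24 = 122
Depot-#101-#103-#104-#102-#105-Depot: 27+8+7+26+28+29 = 125
Depot-#101-#103-#104-#105-#102-Depot: 27+8+7+16+28+30 = 116
Depot-#101-#103-#105-#102-#104-Depot: 27+8+9+28+26+24 = 122
Depot-#101-#103-#105-#104-#102-Depot: 27+8+9+16+26+30 = 116
Depot-#101-#104-#102-#103-#105-Depot: 27+3+26+19+9+29 = 113
Depot-#101-#104-#102-#105-#103-Depot: 27+3+26+28+9+31 = 124
… (46 more)
Depot-#102-#101-#104-#103-#105-Depot: 30+23+3+7+9+29 = 101  ← best
The minimum is 101.
One optimal route: Depot → #102 → #101 → #104 → #103 → #105 → Depot (or its reverse).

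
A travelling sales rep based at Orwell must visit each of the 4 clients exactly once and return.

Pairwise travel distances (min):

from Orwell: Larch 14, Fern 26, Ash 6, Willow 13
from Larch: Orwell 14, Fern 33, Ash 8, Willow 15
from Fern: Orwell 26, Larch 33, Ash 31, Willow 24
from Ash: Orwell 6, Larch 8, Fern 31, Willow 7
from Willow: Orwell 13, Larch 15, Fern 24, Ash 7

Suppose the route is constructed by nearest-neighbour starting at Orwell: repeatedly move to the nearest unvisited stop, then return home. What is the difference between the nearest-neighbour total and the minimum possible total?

From Orwell: Ash=6, Willow=13, Larch=14, Fern=26 → choose Ash (6).
From Ash: Willow=7, Larch=8, Fern=31 → choose Willow (7).
From Willow: Larch=15, Fern=24 → choose Larch (15).
From Larch: Fern=33 → choose Fern (33).
NN route Orwell → Ash → Willow → Larch → Fern → Orwell costs 87.
Optimal: Orwell → Larch → Ash → Willow → Fern → Orwell costs 79 (by enumerating all 12 distinct tours).
Excess = 87 − 79 = 8.

The nearest-neighbour route is 8 min longer than optimal.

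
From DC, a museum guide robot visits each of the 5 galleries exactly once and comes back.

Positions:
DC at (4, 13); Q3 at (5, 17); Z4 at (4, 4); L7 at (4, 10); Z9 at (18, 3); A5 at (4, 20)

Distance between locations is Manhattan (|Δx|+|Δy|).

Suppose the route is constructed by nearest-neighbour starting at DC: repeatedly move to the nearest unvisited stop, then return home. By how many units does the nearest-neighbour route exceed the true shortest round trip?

Excess over optimum: 20.

From DC: L7=3, Q3=5, A5=7, Z4=9, Z9=24 → choose L7 (3).
From L7: Z4=6, Q3=8, A5=10, Z9=21 → choose Z4 (6).
From Z4: Q3=14, Z9=15, A5=16 → choose Q3 (14).
From Q3: A5=4, Z9=27 → choose A5 (4).
From A5: Z9=31 → choose Z9 (31).
NN route DC → L7 → Z4 → Q3 → A5 → Z9 → DC costs 82.
Optimal: DC → L7 → Z4 → Z9 → Q3 → A5 → DC costs 62 (by enumerating all 60 distinct tours).
Excess = 82 − 62 = 20.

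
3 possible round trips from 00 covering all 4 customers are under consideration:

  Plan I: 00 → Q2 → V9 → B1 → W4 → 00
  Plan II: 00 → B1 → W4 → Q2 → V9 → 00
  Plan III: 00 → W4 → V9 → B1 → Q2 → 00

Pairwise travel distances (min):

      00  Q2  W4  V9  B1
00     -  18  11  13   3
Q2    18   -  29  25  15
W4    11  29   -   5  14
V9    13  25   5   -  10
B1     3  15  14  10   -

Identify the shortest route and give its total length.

Shortest is Plan III, total 59 min.

Plan I: 18 + 25 + 10 + 14 + 11 = 78
Plan II: 3 + 14 + 29 + 25 + 13 = 84
Plan III: 11 + 5 + 10 + 15 + 18 = 59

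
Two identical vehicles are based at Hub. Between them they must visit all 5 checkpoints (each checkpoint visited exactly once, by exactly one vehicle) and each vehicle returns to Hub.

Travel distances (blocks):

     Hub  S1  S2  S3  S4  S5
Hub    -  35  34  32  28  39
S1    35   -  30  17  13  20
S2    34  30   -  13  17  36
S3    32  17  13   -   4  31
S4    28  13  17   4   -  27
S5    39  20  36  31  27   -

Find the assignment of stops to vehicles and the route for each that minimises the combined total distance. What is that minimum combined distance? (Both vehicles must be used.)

Try each way of splitting the stops between the two vehicles (each non-empty) and, for each split, find the best tour for each vehicle:
  {S1} + {S2, S3, S4, S5}: 70 + 117 = 187
  {S2} + {S1, S3, S4, S5}: 68 + 108 = 176
  {S1, S2} + {S3, S4, S5}: 99 + 102 = 201
  {S3} + {S1, S2, S4, S5}: 64 + 123 = 187
  {S1, S3} + {S2, S4, S5}: 84 + 117 = 201
  {S2, S3} + {S1, S4, S5}: 79 + 100 = 179
  … (15 splits in total)
  {S2, S3, S4} + {S1, S5}: 79 + 94 = 173  ← best
Best: vehicle 1 Hub → S2 → S3 → S4 → Hub = 79; vehicle 2 Hub → S1 → S5 → Hub = 94; combined 173.

173 blocks — the smallest possible combined total.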